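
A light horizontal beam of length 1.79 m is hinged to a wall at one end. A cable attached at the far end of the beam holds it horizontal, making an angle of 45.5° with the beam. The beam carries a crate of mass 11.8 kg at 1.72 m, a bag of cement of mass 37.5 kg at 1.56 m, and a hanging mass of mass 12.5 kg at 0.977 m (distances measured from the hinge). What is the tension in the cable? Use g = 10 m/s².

About the hinge:
Crate: 11.8 × 10 = 118 N down at 1.72 m → arm 1.72 m, τ = 118 × 1.72 = 203 N·m clockwise.
Bag of cement: 37.5 × 10 = 375 N down at 1.56 m → arm 1.56 m, τ = 375 × 1.56 = 585 N·m clockwise.
Hanging mass: 12.5 × 10 = 125 N down at 0.977 m → arm 0.977 m, τ = 125 × 0.977 = 122.1 N·m clockwise.
Total clockwise load moment = 910.1 N·m.
The cable tension T acts at 1.79 m; only its component perpendicular to the beam, T sinθ, produces torque. sin 45.5° = 0.7133.
Στ = 0 ⇒ T × 1.79 × 0.7133 = 910.1 ⇒ T = 910.1 / 1.277 = 713 N.

T ≈ 713 N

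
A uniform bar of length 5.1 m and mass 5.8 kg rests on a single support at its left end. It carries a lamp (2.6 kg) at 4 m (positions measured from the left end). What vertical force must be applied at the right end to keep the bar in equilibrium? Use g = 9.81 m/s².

Choose the left end as the axis so the unknown pivot reaction has zero arm there.
Beam weight: 5.8 × 9.81 = 56.9 N down at 2.55 m → arm 2.55 m, τ = 56.9 × 2.55 = 145.1 N·m clockwise.
Lamp: 2.6 × 9.81 = 25.51 N down at 4 m → arm 4 m, τ = 25.51 × 4 = 102 N·m clockwise.
Net moment of the loads = 247.1 N·m clockwise.
The upward force F acts at the right end, arm 5.1 m, giving F × 5.1 counterclockwise.
Setting net torque to zero: F × 5.1 = 247.1 → F = 247.1 / 5.1 = 48.5 N.

F ≈ 48.5 N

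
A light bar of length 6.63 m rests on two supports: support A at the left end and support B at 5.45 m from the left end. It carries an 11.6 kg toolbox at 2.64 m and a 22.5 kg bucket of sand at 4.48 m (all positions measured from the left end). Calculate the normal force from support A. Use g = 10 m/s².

Choose support B as the axis so its reaction then has zero moment arm.
Toolbox: 11.6 × 10 = 116 N down at 2.64 m → arm 2.81 m, τ = 116 × 2.81 = 326 N·m counterclockwise.
Bucket of sand: 22.5 × 10 = 225 N down at 4.48 m → arm 0.97 m, τ = 225 × 0.97 = 218.2 N·m counterclockwise.
Net load moment about support B = 544.2 N·m counterclockwise.
Reaction R at support A is upward at 0 m, arm 5.45 m → moment R × 5.45 clockwise.
For rotational equilibrium, R × 5.45 = 544.2, so R = 99.9 N.

R_A ≈ 99.9 N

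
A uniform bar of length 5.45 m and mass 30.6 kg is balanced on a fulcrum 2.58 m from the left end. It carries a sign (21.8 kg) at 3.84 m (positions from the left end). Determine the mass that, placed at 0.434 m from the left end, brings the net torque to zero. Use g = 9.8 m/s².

m ≈ 14.9 kg

Take moments about the fulcrum (at 2.58 m from the left end).
Beam weight: 30.6 × 9.8 = 299.9 N down at 2.725 m → arm 0.145 m, τ = 299.9 × 0.145 = 43.49 N·m clockwise.
Sign: 21.8 × 9.8 = 213.6 N down at 3.84 m → arm 1.26 m, τ = 213.6 × 1.26 = 269.1 N·m clockwise.
Net moment of known loads = 312.6 N·m clockwise.
An unknown mass m at 0.434 m has arm 2.146 m; its moment is m·g·2.146 counterclockwise.
For rotational equilibrium, m × 9.8 × 2.146 = 312.6, so m = 312.6 / (9.8 × 2.146) = 14.9 kg.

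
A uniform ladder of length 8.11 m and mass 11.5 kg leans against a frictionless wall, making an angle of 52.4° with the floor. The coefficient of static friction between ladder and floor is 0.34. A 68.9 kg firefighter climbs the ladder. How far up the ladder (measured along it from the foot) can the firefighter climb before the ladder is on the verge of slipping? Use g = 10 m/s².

About the foot of the ladder:
Ladder weight 11.5×10 = 115 N acts at 4.055 m along the ladder; its horizontal arm is 4.055·cos52.4° = 2.474 m → τ = 284.5 N·m clockwise.
Firefighter weight 68.9×10 = 689 N at distance d → arm d·cos52.4° → τ = 689·d·0.6101 clockwise.
Wall normal N at the top has arm L sinθ = 6.425 m counterclockwise, so Στ = 0 gives N·6.425 = 284.5 + 420.4·d.
ΣFy = 0 ⇒ N_floor = 804 N, so the maximum friction is μ_s·N_floor = 0.34×804 = 273.4 N. ΣFx = 0 ⇒ N_wall = f, so at the slipping point N = 273.4 N.
Substituting: 273.4×6.425 = 284.5 + 420.4·d ⇒ d = (1757 − 284.5) / 420.4 = 3.5 m.

d ≈ 3.5 m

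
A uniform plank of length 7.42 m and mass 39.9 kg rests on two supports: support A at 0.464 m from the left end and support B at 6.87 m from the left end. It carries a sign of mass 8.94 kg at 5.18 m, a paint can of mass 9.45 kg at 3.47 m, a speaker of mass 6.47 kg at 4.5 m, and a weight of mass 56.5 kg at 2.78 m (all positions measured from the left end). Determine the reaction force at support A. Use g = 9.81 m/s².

R_A ≈ 643 N

Taking torques about support B:
Beam weight: 39.9 × 9.81 = 391.4 N down at 3.71 m → arm 3.16 m, τ = 391.4 × 3.16 = 1237 N·m counterclockwise.
Sign: 8.94 × 9.81 = 87.7 N down at 5.18 m → arm 1.69 m, τ = 87.7 × 1.69 = 148.2 N·m counterclockwise.
Paint can: 9.45 × 9.81 = 92.7 N down at 3.47 m → arm 3.4 m, τ = 92.7 × 3.4 = 315.2 N·m counterclockwise.
Speaker: 6.47 × 9.81 = 63.47 N down at 4.5 m → arm 2.37 m, τ = 63.47 × 2.37 = 150.4 N·m counterclockwise.
Weight: 56.5 × 9.81 = 554.3 N down at 2.78 m → arm 4.09 m, τ = 554.3 × 4.09 = 2267 N·m counterclockwise.
Net load moment about support B = 4118 N·m counterclockwise.
Reaction R at support A is upward at 0.464 m, arm 6.406 m → moment R × 6.406 clockwise.
Στ = 0 ⇒ R × 6.406 = 4118 ⇒ R = 643 N.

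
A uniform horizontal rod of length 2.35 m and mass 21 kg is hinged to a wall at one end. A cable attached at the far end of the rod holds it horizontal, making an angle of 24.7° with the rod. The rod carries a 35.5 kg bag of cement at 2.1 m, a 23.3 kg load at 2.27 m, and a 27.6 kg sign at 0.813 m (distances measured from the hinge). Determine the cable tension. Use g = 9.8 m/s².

T ≈ 1740 N

Sum moments about the hinge (the unknown hinge reaction has zero arm there).
Beam weight: 21 × 9.8 = 205.8 N down at 1.175 m → arm 1.175 m, τ = 205.8 × 1.175 = 241.8 N·m clockwise.
Bag of cement: 35.5 × 9.8 = 347.9 N down at 2.1 m → arm 2.1 m, τ = 347.9 × 2.1 = 730.6 N·m clockwise.
Load: 23.3 × 9.8 = 228.3 N down at 2.27 m → arm 2.27 m, τ = 228.3 × 2.27 = 518.2 N·m clockwise.
Sign: 27.6 × 9.8 = 270.5 N down at 0.813 m → arm 0.813 m, τ = 270.5 × 0.813 = 219.9 N·m clockwise.
Total clockwise load moment = 1711 N·m.
The cable tension T acts at 2.35 m; only its component perpendicular to the rod, T sinθ, produces torque. sin 24.7° = 0.4179.
Setting net torque to zero: T × 2.35 × 0.4179 = 1711 → T = 1711 / 0.9821 = 1740 N.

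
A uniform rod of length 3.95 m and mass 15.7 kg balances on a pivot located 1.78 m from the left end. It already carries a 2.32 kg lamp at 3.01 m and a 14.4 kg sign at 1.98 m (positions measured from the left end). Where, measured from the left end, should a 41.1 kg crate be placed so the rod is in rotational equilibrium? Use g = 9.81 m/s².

x ≈ 1.57 m from the left end

Take moments about the pivot (at 1.78 m from the left end).
Beam weight: 15.7 × 9.81 = 154 N down at 1.975 m → arm 0.195 m, τ = 154 × 0.195 = 30.03 N·m clockwise.
Lamp: 2.32 × 9.81 = 22.76 N down at 3.01 m → arm 1.23 m, τ = 22.76 × 1.23 = 27.99 N·m clockwise.
Sign: 14.4 × 9.81 = 141.3 N down at 1.98 m → arm 0.2 m, τ = 141.3 × 0.2 = 28.26 N·m clockwise.
Net moment of existing loads = 86.28 N·m clockwise.
The crate weighs 41.1 × 9.81 = 403.2 N and must supply an equal counterclockwise moment, so its lever arm about the pivot is 86.28 / 403.2 = 0.214 m.
That puts it at 1.78 − 0.214 = 1.57 m from the left end.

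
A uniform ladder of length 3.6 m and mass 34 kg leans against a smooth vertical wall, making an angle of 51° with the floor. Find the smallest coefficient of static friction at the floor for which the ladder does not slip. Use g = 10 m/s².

μ_min ≈ 0.405

Choose the foot of the ladder as the axis so the floor normal and friction both act there and drop out.
Ladder weight 34×10 = 340 N acts at 1.8 m along the ladder; its horizontal arm is 1.8·cos51° = 1.133 m → τ = 385.2 N·m clockwise.
Wall normal N acts horizontally at the top; its moment arm is the height L sinθ = 3.6·sin51° = 2.798 m, counterclockwise.
Στ = 0 ⇒ N × 2.798 = 385.2 ⇒ N = 137.7 N.
ΣFx = 0 ⇒ f = N_wall = 137.7 N. ΣFy = 0 ⇒ N_floor = 340 N.
μ_min = f / N_floor = 137.7 / 340 = 0.405.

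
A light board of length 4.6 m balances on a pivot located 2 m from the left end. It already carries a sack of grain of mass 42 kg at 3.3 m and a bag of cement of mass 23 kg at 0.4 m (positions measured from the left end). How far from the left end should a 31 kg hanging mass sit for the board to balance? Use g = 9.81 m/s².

x ≈ 1.43 m from the left end

Choose the pivot (at 2 m from the left end) as the axis so the support reaction has zero arm there.
Sack of grain: 42 × 9.81 = 412 N down at 3.3 m → arm 1.3 m, τ = 412 × 1.3 = 535.6 N·m clockwise.
Bag of cement: 23 × 9.81 = 225.6 N down at 0.4 m → arm 1.6 m, τ = 225.6 × 1.6 = 361 N·m counterclockwise.
Net moment of existing loads = 174.6 N·m clockwise.
The hanging mass weighs 31 × 9.81 = 304.1 N and must supply an equal counterclockwise moment, so its lever arm about the pivot is 174.6 / 304.1 = 0.574 m.
That puts it at 2 − 0.574 = 1.43 m from the left end.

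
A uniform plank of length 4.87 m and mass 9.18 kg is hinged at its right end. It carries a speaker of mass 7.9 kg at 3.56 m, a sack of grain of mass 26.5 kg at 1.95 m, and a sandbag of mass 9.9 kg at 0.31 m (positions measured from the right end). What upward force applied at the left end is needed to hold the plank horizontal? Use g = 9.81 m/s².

Choose the right end as the axis so the unknown pivot reaction has zero arm there.
Beam weight: 9.18 × 9.81 = 90.06 N down at 2.435 m → arm 2.435 m, τ = 90.06 × 2.435 = 219.3 N·m counterclockwise.
Speaker: 7.9 × 9.81 = 77.5 N down at 3.56 m → arm 3.56 m, τ = 77.5 × 3.56 = 275.9 N·m counterclockwise.
Sack of grain: 26.5 × 9.81 = 260 N down at 1.95 m → arm 1.95 m, τ = 260 × 1.95 = 507 N·m counterclockwise.
Sandbag: 9.9 × 9.81 = 97.12 N down at 0.31 m → arm 0.31 m, τ = 97.12 × 0.31 = 30.11 N·m counterclockwise.
Net moment of the loads = 1032 N·m counterclockwise.
The upward force F acts at the left end, arm 4.87 m, giving F × 4.87 clockwise.
Στ = 0 ⇒ F × 4.87 = 1032 ⇒ F = 1032 / 4.87 = 212 N.

F ≈ 212 N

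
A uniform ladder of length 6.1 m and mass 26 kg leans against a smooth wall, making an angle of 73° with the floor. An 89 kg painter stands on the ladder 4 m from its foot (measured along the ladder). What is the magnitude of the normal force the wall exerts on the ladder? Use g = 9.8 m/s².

About the foot of the ladder:
Ladder weight 26×9.8 = 254.8 N acts at 3.05 m along the ladder; its horizontal arm is 3.05·cos73° = 0.8917 m → τ = 227.2 N·m clockwise.
Painter: 89×9.8 = 872.2 N at 4 m → arm 1.169 m → τ = 1020 N·m clockwise.
Wall normal N acts horizontally at the top; its moment arm is the height L sinθ = 6.1·sin73° = 5.833 m, counterclockwise.
Στ = 0 ⇒ N × 5.833 = 1247 ⇒ N = 214 N.

N_wall ≈ 214 N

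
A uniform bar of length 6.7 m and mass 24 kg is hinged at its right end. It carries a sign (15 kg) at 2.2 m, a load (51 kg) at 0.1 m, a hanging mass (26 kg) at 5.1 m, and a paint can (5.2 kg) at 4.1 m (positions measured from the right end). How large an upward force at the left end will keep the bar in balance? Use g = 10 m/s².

F ≈ 407 N

Sum moments about the right end (the unknown pivot reaction has zero arm there).
Beam weight: 24 × 10 = 240 N down at 3.35 m → arm 3.35 m, τ = 240 × 3.35 = 804 N·m counterclockwise.
Sign: 15 × 10 = 150 N down at 2.2 m → arm 2.2 m, τ = 150 × 2.2 = 330 N·m counterclockwise.
Load: 51 × 10 = 510 N down at 0.1 m → arm 0.1 m, τ = 510 × 0.1 = 51 N·m counterclockwise.
Hanging mass: 26 × 10 = 260 N down at 5.1 m → arm 5.1 m, τ = 260 × 5.1 = 1326 N·m counterclockwise.
Paint can: 5.2 × 10 = 52 N down at 4.1 m → arm 4.1 m, τ = 52 × 4.1 = 213.2 N·m counterclockwise.
Net moment of the loads = 2724 N·m counterclockwise.
The upward force F acts at the left end, arm 6.7 m, giving F × 6.7 clockwise.
For rotational equilibrium, F × 6.7 = 2724, so F = 2724 / 6.7 = 407 N.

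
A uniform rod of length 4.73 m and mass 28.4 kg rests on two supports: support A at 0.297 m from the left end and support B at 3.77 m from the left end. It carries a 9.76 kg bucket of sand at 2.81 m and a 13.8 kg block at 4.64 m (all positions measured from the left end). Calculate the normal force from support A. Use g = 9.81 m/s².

Sum moments about support B (its reaction then has zero moment arm).
Beam weight: 28.4 × 9.81 = 278.6 N down at 2.365 m → arm 1.405 m, τ = 278.6 × 1.405 = 391.4 N·m counterclockwise.
Bucket of sand: 9.76 × 9.81 = 95.75 N down at 2.81 m → arm 0.96 m, τ = 95.75 × 0.96 = 91.92 N·m counterclockwise.
Block: 13.8 × 9.81 = 135.4 N down at 4.64 m → arm 0.87 m, τ = 135.4 × 0.87 = 117.8 N·m clockwise.
Net load moment about support B = 365.5 N·m counterclockwise.
Reaction R at support A is upward at 0.297 m, arm 3.473 m → moment R × 3.473 clockwise.
Στ = 0 ⇒ R × 3.473 = 365.5 ⇒ R = 105 N.

R_A ≈ 105 N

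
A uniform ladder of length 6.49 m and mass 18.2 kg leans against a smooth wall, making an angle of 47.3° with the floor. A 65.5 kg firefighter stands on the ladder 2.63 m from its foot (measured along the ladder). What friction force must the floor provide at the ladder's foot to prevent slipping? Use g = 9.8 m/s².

Choose the foot of the ladder as the axis so the floor normal and friction both act there and drop out.
Ladder weight 18.2×9.8 = 178.4 N acts at 3.245 m along the ladder; its horizontal arm is 3.245·cos47.3° = 2.201 m → τ = 392.7 N·m clockwise.
Firefighter: 65.5×9.8 = 641.9 N at 2.63 m → arm 1.784 m → τ = 1145 N·m clockwise.
Wall normal N acts horizontally at the top; its moment arm is the height L sinθ = 6.49·sin47.3° = 4.77 m, counterclockwise.
For rotational equilibrium, N × 4.77 = 1538, so N = 322 N.
ΣFx = 0: friction at the foot balances the wall's push, so f = N_wall = 322 N.

f ≈ 322 N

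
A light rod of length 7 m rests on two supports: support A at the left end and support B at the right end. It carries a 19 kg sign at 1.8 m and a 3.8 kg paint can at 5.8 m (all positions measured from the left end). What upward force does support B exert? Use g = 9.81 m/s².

Taking torques about support A:
Sign: 19 × 9.81 = 186.4 N down at 1.8 m → arm 1.8 m, τ = 186.4 × 1.8 = 335.5 N·m clockwise.
Paint can: 3.8 × 9.81 = 37.28 N down at 5.8 m → arm 5.8 m, τ = 37.28 × 5.8 = 216.2 N·m clockwise.
Net load moment about support A = 551.7 N·m clockwise.
Reaction R at support B is upward at 7 m, arm 7 m → moment R × 7 counterclockwise.
Setting net torque to zero: R × 7 = 551.7 → R = 78.8 N.

R_B ≈ 78.8 N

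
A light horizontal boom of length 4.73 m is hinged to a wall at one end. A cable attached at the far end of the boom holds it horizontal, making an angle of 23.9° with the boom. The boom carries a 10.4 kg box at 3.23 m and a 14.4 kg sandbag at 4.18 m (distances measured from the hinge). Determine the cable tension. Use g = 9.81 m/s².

T ≈ 480 N

Sum moments about the hinge (the unknown hinge reaction has zero arm there).
Box: 10.4 × 9.81 = 102 N down at 3.23 m → arm 3.23 m, τ = 102 × 3.23 = 329.5 N·m clockwise.
Sandbag: 14.4 × 9.81 = 141.3 N down at 4.18 m → arm 4.18 m, τ = 141.3 × 4.18 = 590.6 N·m clockwise.
Total clockwise load moment = 920.1 N·m.
The cable tension T acts at 4.73 m; only its component perpendicular to the boom, T sinθ, produces torque. sin 23.9° = 0.4051.
Balancing moments: T × 4.73 × 0.4051 = 920.1, giving T = 920.1 / 1.916 = 480 N.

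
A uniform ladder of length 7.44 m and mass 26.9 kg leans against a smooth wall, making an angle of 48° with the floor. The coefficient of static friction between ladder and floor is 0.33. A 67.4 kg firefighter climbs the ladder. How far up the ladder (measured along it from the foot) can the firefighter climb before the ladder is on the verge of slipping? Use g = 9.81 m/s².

Choose the foot of the ladder as the axis so the floor normal and friction both act there and drop out.
Ladder weight 26.9×9.81 = 263.9 N acts at 3.72 m along the ladder; its horizontal arm is 3.72·cos48° = 2.489 m → τ = 656.8 N·m clockwise.
Firefighter weight 67.4×9.81 = 661.2 N at distance d → arm d·cos48° → τ = 661.2·d·0.6691 clockwise.
Wall normal N at the top has arm L sinθ = 5.529 m counterclockwise, so Στ = 0 gives N·5.529 = 656.8 + 442.4·d.
ΣFy = 0 ⇒ N_floor = 925.1 N, so the maximum friction is μ_s·N_floor = 0.33×925.1 = 305.3 N. ΣFx = 0 ⇒ N_wall = f, so at the slipping point N = 305.3 N.
Substituting: 305.3×5.529 = 656.8 + 442.4·d ⇒ d = (1688 − 656.8) / 442.4 = 2.33 m.

d ≈ 2.33 m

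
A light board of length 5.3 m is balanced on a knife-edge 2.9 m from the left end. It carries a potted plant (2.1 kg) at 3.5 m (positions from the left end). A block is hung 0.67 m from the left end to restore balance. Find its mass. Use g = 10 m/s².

Sum moments about the knife-edge (at 2.9 m from the left end) (the support reaction has zero arm there).
Potted plant: 2.1 × 10 = 21 N down at 3.5 m → arm 0.6 m, τ = 21 × 0.6 = 12.6 N·m clockwise.
Net moment of known loads = 12.6 N·m clockwise.
An unknown mass m at 0.67 m has arm 2.23 m; its moment is m·g·2.23 counterclockwise.
For rotational equilibrium, m × 10 × 2.23 = 12.6, so m = 12.6 / (10 × 2.23) = 0.565 kg.

m ≈ 0.565 kg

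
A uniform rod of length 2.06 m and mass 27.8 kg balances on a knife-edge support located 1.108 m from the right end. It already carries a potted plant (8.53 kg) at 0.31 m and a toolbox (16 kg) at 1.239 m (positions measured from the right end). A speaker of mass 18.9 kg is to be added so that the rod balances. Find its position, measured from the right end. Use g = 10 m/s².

x ≈ 1.47 m from the right end

About the knife-edge support (at 1.108 m from the right end):
Beam weight: 27.8 × 10 = 278 N down at 1.03 m → arm 0.078 m, τ = 278 × 0.078 = 21.68 N·m clockwise.
Potted plant: 8.53 × 10 = 85.3 N down at 0.31 m → arm 0.798 m, τ = 85.3 × 0.798 = 68.07 N·m clockwise.
Toolbox: 16 × 10 = 160 N down at 1.239 m → arm 0.131 m, τ = 160 × 0.131 = 20.96 N·m counterclockwise.
Net moment of existing loads = 68.79 N·m clockwise.
The speaker weighs 18.9 × 10 = 189 N and must supply an equal counterclockwise moment, so its lever arm about the knife-edge support is 68.79 / 189 = 0.364 m.
That puts it at 1.108 + 0.364 = 1.47 m from the right end.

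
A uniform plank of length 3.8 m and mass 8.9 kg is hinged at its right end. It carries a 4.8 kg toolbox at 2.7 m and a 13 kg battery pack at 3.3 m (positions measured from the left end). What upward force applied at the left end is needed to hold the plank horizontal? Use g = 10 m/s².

F ≈ 75.5 N

Take moments about the right end.
Beam weight: 8.9 × 10 = 89 N down at 1.9 m → arm 1.9 m, τ = 89 × 1.9 = 169.1 N·m counterclockwise.
Toolbox: 4.8 × 10 = 48 N down at 2.7 m → arm 1.1 m, τ = 48 × 1.1 = 52.8 N·m counterclockwise.
Battery pack: 13 × 10 = 130 N down at 3.3 m → arm 0.5 m, τ = 130 × 0.5 = 65 N·m counterclockwise.
Net moment of the loads = 286.9 N·m counterclockwise.
The upward force F acts at the left end, arm 3.8 m, giving F × 3.8 clockwise.
Στ = 0 ⇒ F × 3.8 = 286.9 ⇒ F = 286.9 / 3.8 = 75.5 N.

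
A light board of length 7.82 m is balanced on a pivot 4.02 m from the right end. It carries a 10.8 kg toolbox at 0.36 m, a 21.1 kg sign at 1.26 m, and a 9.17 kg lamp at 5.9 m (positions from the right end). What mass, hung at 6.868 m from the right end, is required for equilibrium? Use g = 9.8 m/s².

About the pivot (at 4.02 m from the right end):
Toolbox: 10.8 × 9.8 = 105.8 N down at 0.36 m → arm 3.66 m, τ = 105.8 × 3.66 = 387.2 N·m clockwise.
Sign: 21.1 × 9.8 = 206.8 N down at 1.26 m → arm 2.76 m, τ = 206.8 × 2.76 = 570.8 N·m clockwise.
Lamp: 9.17 × 9.8 = 89.87 N down at 5.9 m → arm 1.88 m, τ = 89.87 × 1.88 = 169 N·m counterclockwise.
Net moment of known loads = 789 N·m clockwise.
An unknown mass m at 6.868 m has arm 2.848 m; its moment is m·g·2.848 counterclockwise.
For rotational equilibrium, m × 9.8 × 2.848 = 789, so m = 789 / (9.8 × 2.848) = 28.3 kg.

m ≈ 28.3 kg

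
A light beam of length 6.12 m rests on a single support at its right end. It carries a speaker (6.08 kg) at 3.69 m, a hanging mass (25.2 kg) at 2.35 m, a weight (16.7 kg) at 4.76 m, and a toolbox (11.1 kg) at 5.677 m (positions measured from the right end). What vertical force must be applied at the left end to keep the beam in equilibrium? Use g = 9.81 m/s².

F ≈ 359 N

Sum moments about the right end (the unknown pivot reaction has zero arm there).
Speaker: 6.08 × 9.81 = 59.64 N down at 3.69 m → arm 3.69 m, τ = 59.64 × 3.69 = 220.1 N·m counterclockwise.
Hanging mass: 25.2 × 9.81 = 247.2 N down at 2.35 m → arm 2.35 m, τ = 247.2 × 2.35 = 580.9 N·m counterclockwise.
Weight: 16.7 × 9.81 = 163.8 N down at 4.76 m → arm 4.76 m, τ = 163.8 × 4.76 = 779.7 N·m counterclockwise.
Toolbox: 11.1 × 9.81 = 108.9 N down at 5.677 m → arm 5.677 m, τ = 108.9 × 5.677 = 618.2 N·m counterclockwise.
Net moment of the loads = 2199 N·m counterclockwise.
The upward force F acts at the left end, arm 6.12 m, giving F × 6.12 clockwise.
Στ = 0 ⇒ F × 6.12 = 2199 ⇒ F = 2199 / 6.12 = 359 N.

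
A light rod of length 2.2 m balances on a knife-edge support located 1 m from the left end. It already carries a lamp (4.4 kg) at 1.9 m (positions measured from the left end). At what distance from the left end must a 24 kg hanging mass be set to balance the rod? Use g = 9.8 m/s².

x ≈ 0.835 m from the left end

Sum moments about the knife-edge support (at 1 m from the left end) (the support reaction has zero arm there).
Lamp: 4.4 × 9.8 = 43.12 N down at 1.9 m → arm 0.9 m, τ = 43.12 × 0.9 = 38.81 N·m clockwise.
Net moment of existing loads = 38.81 N·m clockwise.
The hanging mass weighs 24 × 9.8 = 235.2 N and must supply an equal counterclockwise moment, so its lever arm about the knife-edge support is 38.81 / 235.2 = 0.165 m.
That puts it at 1 − 0.165 = 0.835 m from the left end.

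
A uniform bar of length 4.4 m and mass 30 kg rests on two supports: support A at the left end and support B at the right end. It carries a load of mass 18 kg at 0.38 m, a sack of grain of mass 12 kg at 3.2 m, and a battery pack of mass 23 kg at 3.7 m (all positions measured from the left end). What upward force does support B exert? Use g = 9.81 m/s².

Choose support A as the axis so its reaction then has zero moment arm.
Beam weight: 30 × 9.81 = 294.3 N down at 2.2 m → arm 2.2 m, τ = 294.3 × 2.2 = 647.5 N·m clockwise.
Load: 18 × 9.81 = 176.6 N down at 0.38 m → arm 0.38 m, τ = 176.6 × 0.38 = 67.11 N·m clockwise.
Sack of grain: 12 × 9.81 = 117.7 N down at 3.2 m → arm 3.2 m, τ = 117.7 × 3.2 = 376.6 N·m clockwise.
Battery pack: 23 × 9.81 = 225.6 N down at 3.7 m → arm 3.7 m, τ = 225.6 × 3.7 = 834.7 N·m clockwise.
Net load moment about support A = 1926 N·m clockwise.
Reaction R at support B is upward at 4.4 m, arm 4.4 m → moment R × 4.4 counterclockwise.
For rotational equilibrium, R × 4.4 = 1926, so R = 438 N.

R_B ≈ 438 N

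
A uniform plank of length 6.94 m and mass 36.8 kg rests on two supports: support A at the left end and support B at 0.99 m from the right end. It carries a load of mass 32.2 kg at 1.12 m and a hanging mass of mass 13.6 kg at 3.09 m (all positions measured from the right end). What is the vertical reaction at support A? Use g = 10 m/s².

Take moments about support B.
Beam weight: 36.8 × 10 = 368 N down at 3.47 m → arm 2.48 m, τ = 368 × 2.48 = 912.6 N·m counterclockwise.
Load: 32.2 × 10 = 322 N down at 1.12 m → arm 0.13 m, τ = 322 × 0.13 = 41.86 N·m counterclockwise.
Hanging mass: 13.6 × 10 = 136 N down at 3.09 m → arm 2.1 m, τ = 136 × 2.1 = 285.6 N·m counterclockwise.
Net load moment about support B = 1240 N·m counterclockwise.
Reaction R at support A is upward at 6.94 m, arm 5.95 m → moment R × 5.95 clockwise.
For rotational equilibrium, R × 5.95 = 1240, so R = 208 N.

R_A ≈ 208 N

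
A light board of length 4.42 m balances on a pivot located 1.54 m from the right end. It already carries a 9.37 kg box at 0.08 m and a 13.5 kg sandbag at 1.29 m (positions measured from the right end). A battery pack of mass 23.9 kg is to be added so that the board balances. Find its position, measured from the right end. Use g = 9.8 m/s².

Choose the pivot (at 1.54 m from the right end) as the axis so the support reaction has zero arm there.
Box: 9.37 × 9.8 = 91.83 N down at 0.08 m → arm 1.46 m, τ = 91.83 × 1.46 = 134.1 N·m clockwise.
Sandbag: 13.5 × 9.8 = 132.3 N down at 1.29 m → arm 0.25 m, τ = 132.3 × 0.25 = 33.08 N·m clockwise.
Net moment of existing loads = 167.2 N·m clockwise.
The battery pack weighs 23.9 × 9.8 = 234.2 N and must supply an equal counterclockwise moment, so its lever arm about the pivot is 167.2 / 234.2 = 0.714 m.
That puts it at 1.54 + 0.714 = 2.25 m from the right end.

x ≈ 2.25 m from the right end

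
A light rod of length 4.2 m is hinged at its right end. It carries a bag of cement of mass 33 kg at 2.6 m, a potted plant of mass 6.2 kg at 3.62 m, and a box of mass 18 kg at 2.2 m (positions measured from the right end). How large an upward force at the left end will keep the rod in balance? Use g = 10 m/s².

About the right end:
Bag of cement: 33 × 10 = 330 N down at 2.6 m → arm 2.6 m, τ = 330 × 2.6 = 858 N·m counterclockwise.
Potted plant: 6.2 × 10 = 62 N down at 3.62 m → arm 3.62 m, τ = 62 × 3.62 = 224.4 N·m counterclockwise.
Box: 18 × 10 = 180 N down at 2.2 m → arm 2.2 m, τ = 180 × 2.2 = 396 N·m counterclockwise.
Net moment of the loads = 1478 N·m counterclockwise.
The upward force F acts at the left end, arm 4.2 m, giving F × 4.2 clockwise.
For rotational equilibrium, F × 4.2 = 1478, so F = 1478 / 4.2 = 352 N.

F ≈ 352 N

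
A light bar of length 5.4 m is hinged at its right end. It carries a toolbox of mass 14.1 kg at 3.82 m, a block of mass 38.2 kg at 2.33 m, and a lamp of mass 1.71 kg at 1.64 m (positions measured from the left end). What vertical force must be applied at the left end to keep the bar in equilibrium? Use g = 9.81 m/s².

F ≈ 265 N

About the right end:
Toolbox: 14.1 × 9.81 = 138.3 N down at 3.82 m → arm 1.58 m, τ = 138.3 × 1.58 = 218.5 N·m counterclockwise.
Block: 38.2 × 9.81 = 374.7 N down at 2.33 m → arm 3.07 m, τ = 374.7 × 3.07 = 1150 N·m counterclockwise.
Lamp: 1.71 × 9.81 = 16.78 N down at 1.64 m → arm 3.76 m, τ = 16.78 × 3.76 = 63.09 N·m counterclockwise.
Net moment of the loads = 1432 N·m counterclockwise.
The upward force F acts at the left end, arm 5.4 m, giving F × 5.4 clockwise.
Στ = 0 ⇒ F × 5.4 = 1432 ⇒ F = 1432 / 5.4 = 265 N.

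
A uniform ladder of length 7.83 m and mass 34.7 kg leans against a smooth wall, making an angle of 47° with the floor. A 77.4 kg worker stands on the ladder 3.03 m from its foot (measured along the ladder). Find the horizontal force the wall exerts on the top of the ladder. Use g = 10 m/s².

About the foot of the ladder:
Ladder weight 34.7×10 = 347 N acts at 3.915 m along the ladder; its horizontal arm is 3.915·cos47° = 2.67 m → τ = 926.5 N·m clockwise.
Worker: 77.4×10 = 774 N at 3.03 m → arm 2.066 m → τ = 1599 N·m clockwise.
Wall normal N acts horizontally at the top; its moment arm is the height L sinθ = 7.83·sin47° = 5.726 m, counterclockwise.
For rotational equilibrium, N × 5.726 = 2526, so N = 441 N.

N_wall ≈ 441 N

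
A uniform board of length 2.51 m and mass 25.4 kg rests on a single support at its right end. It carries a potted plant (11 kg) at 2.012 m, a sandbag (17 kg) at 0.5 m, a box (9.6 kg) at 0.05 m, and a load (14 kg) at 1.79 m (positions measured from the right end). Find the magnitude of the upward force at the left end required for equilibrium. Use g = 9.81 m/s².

F ≈ 344 N

Take moments about the right end.
Beam weight: 25.4 × 9.81 = 249.2 N down at 1.255 m → arm 1.255 m, τ = 249.2 × 1.255 = 312.7 N·m counterclockwise.
Potted plant: 11 × 9.81 = 107.9 N down at 2.012 m → arm 2.012 m, τ = 107.9 × 2.012 = 217.1 N·m counterclockwise.
Sandbag: 17 × 9.81 = 166.8 N down at 0.5 m → arm 0.5 m, τ = 166.8 × 0.5 = 83.4 N·m counterclockwise.
Box: 9.6 × 9.81 = 94.18 N down at 0.05 m → arm 0.05 m, τ = 94.18 × 0.05 = 4.709 N·m counterclockwise.
Load: 14 × 9.81 = 137.3 N down at 1.79 m → arm 1.79 m, τ = 137.3 × 1.79 = 245.8 N·m counterclockwise.
Net moment of the loads = 863.7 N·m counterclockwise.
The upward force F acts at the left end, arm 2.51 m, giving F × 2.51 clockwise.
Balancing moments: F × 2.51 = 863.7, giving F = 863.7 / 2.51 = 344 N.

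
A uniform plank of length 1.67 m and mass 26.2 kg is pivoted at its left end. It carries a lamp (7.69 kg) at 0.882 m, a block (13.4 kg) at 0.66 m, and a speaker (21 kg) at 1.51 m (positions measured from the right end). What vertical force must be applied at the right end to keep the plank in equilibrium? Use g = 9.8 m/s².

F ≈ 263 N

Take moments about the left end.
Beam weight: 26.2 × 9.8 = 256.8 N down at 0.835 m → arm 0.835 m, τ = 256.8 × 0.835 = 214.4 N·m clockwise.
Lamp: 7.69 × 9.8 = 75.36 N down at 0.882 m → arm 0.788 m, τ = 75.36 × 0.788 = 59.38 N·m clockwise.
Block: 13.4 × 9.8 = 131.3 N down at 0.66 m → arm 1.01 m, τ = 131.3 × 1.01 = 132.6 N·m clockwise.
Speaker: 21 × 9.8 = 205.8 N down at 1.51 m → arm 0.16 m, τ = 205.8 × 0.16 = 32.93 N·m clockwise.
Net moment of the loads = 439.3 N·m clockwise.
The upward force F acts at the right end, arm 1.67 m, giving F × 1.67 counterclockwise.
Balancing moments: F × 1.67 = 439.3, giving F = 439.3 / 1.67 = 263 N.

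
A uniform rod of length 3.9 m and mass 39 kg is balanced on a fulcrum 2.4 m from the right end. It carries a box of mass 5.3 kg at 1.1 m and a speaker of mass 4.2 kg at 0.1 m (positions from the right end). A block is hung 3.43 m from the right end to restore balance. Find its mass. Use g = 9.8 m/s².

m ≈ 33.1 kg

Taking torques about the fulcrum (at 2.4 m from the right end):
Beam weight: 39 × 9.8 = 382.2 N down at 1.95 m → arm 0.45 m, τ = 382.2 × 0.45 = 172 N·m clockwise.
Box: 5.3 × 9.8 = 51.94 N down at 1.1 m → arm 1.3 m, τ = 51.94 × 1.3 = 67.52 N·m clockwise.
Speaker: 4.2 × 9.8 = 41.16 N down at 0.1 m → arm 2.3 m, τ = 41.16 × 2.3 = 94.67 N·m clockwise.
Net moment of known loads = 334.2 N·m clockwise.
An unknown mass m at 3.43 m has arm 1.03 m; its moment is m·g·1.03 counterclockwise.
Balancing moments: m × 9.8 × 1.03 = 334.2, giving m = 334.2 / (9.8 × 1.03) = 33.1 kg.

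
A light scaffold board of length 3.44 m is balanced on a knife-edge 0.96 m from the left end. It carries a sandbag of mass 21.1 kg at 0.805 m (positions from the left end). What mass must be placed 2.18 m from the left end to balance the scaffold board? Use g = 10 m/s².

About the knife-edge (at 0.96 m from the left end):
Sandbag: 21.1 × 10 = 211 N down at 0.805 m → arm 0.155 m, τ = 211 × 0.155 = 32.7 N·m counterclockwise.
Net moment of known loads = 32.7 N·m counterclockwise.
An unknown mass m at 2.18 m has arm 1.22 m; its moment is m·g·1.22 clockwise.
Στ = 0 ⇒ m × 10 × 1.22 = 32.7 ⇒ m = 32.7 / (10 × 1.22) = 2.68 kg.

m ≈ 2.68 kg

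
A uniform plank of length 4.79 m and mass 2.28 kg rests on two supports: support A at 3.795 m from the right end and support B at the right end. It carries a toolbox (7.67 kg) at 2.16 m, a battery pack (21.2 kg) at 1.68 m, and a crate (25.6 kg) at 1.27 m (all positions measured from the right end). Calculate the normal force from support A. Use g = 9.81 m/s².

Choose support B as the axis so its reaction then has zero moment arm.
Beam weight: 2.28 × 9.81 = 22.37 N down at 2.395 m → arm 2.395 m, τ = 22.37 × 2.395 = 53.58 N·m counterclockwise.
Toolbox: 7.67 × 9.81 = 75.24 N down at 2.16 m → arm 2.16 m, τ = 75.24 × 2.16 = 162.5 N·m counterclockwise.
Battery pack: 21.2 × 9.81 = 208 N down at 1.68 m → arm 1.68 m, τ = 208 × 1.68 = 349.4 N·m counterclockwise.
Crate: 25.6 × 9.81 = 251.1 N down at 1.27 m → arm 1.27 m, τ = 251.1 × 1.27 = 318.9 N·m counterclockwise.
Net load moment about support B = 884.4 N·m counterclockwise.
Reaction R at support A is upward at 3.795 m, arm 3.795 m → moment R × 3.795 clockwise.
Balancing moments: R × 3.795 = 884.4, giving R = 233 N.

R_A ≈ 233 N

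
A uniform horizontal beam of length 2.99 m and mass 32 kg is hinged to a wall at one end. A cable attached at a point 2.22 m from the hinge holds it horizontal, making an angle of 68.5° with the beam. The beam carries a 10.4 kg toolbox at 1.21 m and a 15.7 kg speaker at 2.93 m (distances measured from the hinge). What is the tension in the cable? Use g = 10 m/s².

T ≈ 515 N

Take moments about the hinge.
Beam weight: 32 × 10 = 320 N down at 1.495 m → arm 1.495 m, τ = 320 × 1.495 = 478.4 N·m clockwise.
Toolbox: 10.4 × 10 = 104 N down at 1.21 m → arm 1.21 m, τ = 104 × 1.21 = 125.8 N·m clockwise.
Speaker: 15.7 × 10 = 157 N down at 2.93 m → arm 2.93 m, τ = 157 × 2.93 = 460 N·m clockwise.
Total clockwise load moment = 1064 N·m.
The cable tension T acts at 2.22 m; only its component perpendicular to the beam, T sinθ, produces torque. sin 68.5° = 0.9304.
Balancing moments: T × 2.22 × 0.9304 = 1064, giving T = 1064 / 2.065 = 515 N.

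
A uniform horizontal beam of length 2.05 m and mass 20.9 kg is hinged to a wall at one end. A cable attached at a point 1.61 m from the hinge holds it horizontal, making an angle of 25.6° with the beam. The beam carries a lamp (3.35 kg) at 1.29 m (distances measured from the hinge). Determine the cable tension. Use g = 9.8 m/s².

T ≈ 363 N

About the hinge:
Beam weight: 20.9 × 9.8 = 204.8 N down at 1.025 m → arm 1.025 m, τ = 204.8 × 1.025 = 209.9 N·m clockwise.
Lamp: 3.35 × 9.8 = 32.83 N down at 1.29 m → arm 1.29 m, τ = 32.83 × 1.29 = 42.35 N·m clockwise.
Total clockwise load moment = 252.2 N·m.
The cable tension T acts at 1.61 m; only its component perpendicular to the beam, T sinθ, produces torque. sin 25.6° = 0.4321.
Στ = 0 ⇒ T × 1.61 × 0.4321 = 252.2 ⇒ T = 252.2 / 0.6957 = 363 N.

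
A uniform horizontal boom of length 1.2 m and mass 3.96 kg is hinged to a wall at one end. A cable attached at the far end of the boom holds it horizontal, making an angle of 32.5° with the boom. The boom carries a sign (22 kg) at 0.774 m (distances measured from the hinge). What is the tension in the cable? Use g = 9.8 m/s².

T ≈ 295 N

Choose the hinge as the axis so the unknown hinge reaction has zero arm there.
Beam weight: 3.96 × 9.8 = 38.81 N down at 0.6 m → arm 0.6 m, τ = 38.81 × 0.6 = 23.29 N·m clockwise.
Sign: 22 × 9.8 = 215.6 N down at 0.774 m → arm 0.774 m, τ = 215.6 × 0.774 = 166.9 N·m clockwise.
Total clockwise load moment = 190.2 N·m.
The cable tension T acts at 1.2 m; only its component perpendicular to the boom, T sinθ, produces torque. sin 32.5° = 0.5373.
For rotational equilibrium, T × 1.2 × 0.5373 = 190.2, so T = 190.2 / 0.6448 = 295 N.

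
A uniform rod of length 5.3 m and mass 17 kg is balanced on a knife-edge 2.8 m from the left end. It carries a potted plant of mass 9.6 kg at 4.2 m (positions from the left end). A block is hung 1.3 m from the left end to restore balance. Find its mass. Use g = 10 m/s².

m ≈ 7.26 kg

Choose the knife-edge (at 2.8 m from the left end) as the axis so the support reaction has zero arm there.
Beam weight: 17 × 10 = 170 N down at 2.65 m → arm 0.15 m, τ = 170 × 0.15 = 25.5 N·m counterclockwise.
Potted plant: 9.6 × 10 = 96 N down at 4.2 m → arm 1.4 m, τ = 96 × 1.4 = 134.4 N·m clockwise.
Net moment of known loads = 108.9 N·m clockwise.
An unknown mass m at 1.3 m has arm 1.5 m; its moment is m·g·1.5 counterclockwise.
Στ = 0 ⇒ m × 10 × 1.5 = 108.9 ⇒ m = 108.9 / (10 × 1.5) = 7.26 kg.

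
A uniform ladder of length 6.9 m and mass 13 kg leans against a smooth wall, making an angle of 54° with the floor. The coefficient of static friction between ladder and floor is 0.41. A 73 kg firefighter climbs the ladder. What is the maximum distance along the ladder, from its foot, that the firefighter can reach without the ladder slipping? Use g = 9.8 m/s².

Take moments about the foot of the ladder.
Ladder weight 13×9.8 = 127.4 N acts at 3.45 m along the ladder; its horizontal arm is 3.45·cos54° = 2.028 m → τ = 258.4 N·m clockwise.
Firefighter weight 73×9.8 = 715.4 N at distance d → arm d·cos54° → τ = 715.4·d·0.5878 clockwise.
Wall normal N at the top has arm L sinθ = 5.582 m counterclockwise, so Στ = 0 gives N·5.582 = 258.4 + 420.5·d.
ΣFy = 0 ⇒ N_floor = 842.8 N, so the maximum friction is μ_s·N_floor = 0.41×842.8 = 345.5 N. ΣFx = 0 ⇒ N_wall = f, so at the slipping point N = 345.5 N.
Substituting: 345.5×5.582 = 258.4 + 420.5·d ⇒ d = (1929 − 258.4) / 420.5 = 3.97 m.

d ≈ 3.97 m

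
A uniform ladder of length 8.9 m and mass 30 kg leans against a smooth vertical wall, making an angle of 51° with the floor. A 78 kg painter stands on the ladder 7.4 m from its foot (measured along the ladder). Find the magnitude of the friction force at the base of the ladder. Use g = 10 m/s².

About the foot of the ladder:
Ladder weight 30×10 = 300 N acts at 4.45 m along the ladder; its horizontal arm is 4.45·cos51° = 2.8 m → τ = 840 N·m clockwise.
Painter: 78×10 = 780 N at 7.4 m → arm 4.657 m → τ = 3632 N·m clockwise.
Wall normal N acts horizontally at the top; its moment arm is the height L sinθ = 8.9·sin51° = 6.917 m, counterclockwise.
For rotational equilibrium, N × 6.917 = 4472, so N = 647 N.
ΣFx = 0: friction at the foot balances the wall's push, so f = N_wall = 647 N.

f ≈ 647 N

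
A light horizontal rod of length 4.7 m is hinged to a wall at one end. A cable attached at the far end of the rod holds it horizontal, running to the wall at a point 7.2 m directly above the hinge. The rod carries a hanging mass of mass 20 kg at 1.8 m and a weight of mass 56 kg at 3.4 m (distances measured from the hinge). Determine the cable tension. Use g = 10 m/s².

Sum moments about the hinge (the unknown hinge reaction has zero arm there).
Hanging mass: 20 × 10 = 200 N down at 1.8 m → arm 1.8 m, τ = 200 × 1.8 = 360 N·m clockwise.
Weight: 56 × 10 = 560 N down at 3.4 m → arm 3.4 m, τ = 560 × 3.4 = 1904 N·m clockwise.
Total clockwise load moment = 2264 N·m.
The cable tension T acts at 4.7 m; only its component perpendicular to the rod, T sinθ, produces torque. sinθ = h/√(h²+d²) = 7.2/√(7.2²+4.7²) = 0.8374.
For rotational equilibrium, T × 4.7 × 0.8374 = 2264, so T = 2264 / 3.936 = 575 N.

T ≈ 575 N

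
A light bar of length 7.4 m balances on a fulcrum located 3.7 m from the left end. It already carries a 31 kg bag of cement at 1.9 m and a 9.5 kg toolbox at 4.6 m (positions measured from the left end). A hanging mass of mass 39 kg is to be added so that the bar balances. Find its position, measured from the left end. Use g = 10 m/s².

Sum moments about the fulcrum (at 3.7 m from the left end) (the support reaction has zero arm there).
Bag of cement: 31 × 10 = 310 N down at 1.9 m → arm 1.8 m, τ = 310 × 1.8 = 558 N·m counterclockwise.
Toolbox: 9.5 × 10 = 95 N down at 4.6 m → arm 0.9 m, τ = 95 × 0.9 = 85.5 N·m clockwise.
Net moment of existing loads = 472.5 N·m counterclockwise.
The hanging mass weighs 39 × 10 = 390 N and must supply an equal clockwise moment, so its lever arm about the fulcrum is 472.5 / 390 = 1.21 m.
That puts it at 3.7 + 1.21 = 4.91 m from the left end.

x ≈ 4.91 m from the left end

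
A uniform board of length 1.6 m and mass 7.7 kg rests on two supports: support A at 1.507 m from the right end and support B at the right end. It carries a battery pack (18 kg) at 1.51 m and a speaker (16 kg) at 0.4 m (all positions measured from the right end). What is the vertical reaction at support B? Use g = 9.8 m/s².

Choose support A as the axis so its reaction then has zero moment arm.
Beam weight: 7.7 × 9.8 = 75.46 N down at 0.8 m → arm 0.707 m, τ = 75.46 × 0.707 = 53.35 N·m clockwise.
Battery pack: 18 × 9.8 = 176.4 N down at 1.51 m → arm 0.003 m, τ = 176.4 × 0.003 = 0.5292 N·m counterclockwise.
Speaker: 16 × 9.8 = 156.8 N down at 0.4 m → arm 1.107 m, τ = 156.8 × 1.107 = 173.6 N·m clockwise.
Net load moment about support A = 226.4 N·m clockwise.
Reaction R at support B is upward at 0 m, arm 1.507 m → moment R × 1.507 counterclockwise.
Setting net torque to zero: R × 1.507 = 226.4 → R = 150 N.

R_B ≈ 150 N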